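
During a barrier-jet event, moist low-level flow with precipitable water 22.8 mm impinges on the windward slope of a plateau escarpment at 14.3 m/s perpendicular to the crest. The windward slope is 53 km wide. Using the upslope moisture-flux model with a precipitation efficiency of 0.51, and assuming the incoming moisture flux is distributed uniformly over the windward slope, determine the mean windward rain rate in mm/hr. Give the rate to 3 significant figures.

Incoming column moisture flux per unit ridge length: F = V × PW = 14.3 × 22.8 = 326.04 mm·m/s.
Spread over the 53 km slope with efficiency ε = 0.51: R = ε·F/W = 0.51 × 326.04 / 53000 m = 3.137e-03 mm/s.
R = 3.137e-03 × 3600 = 11.3 mm/hr.

R ≈ 11.3 mm/hr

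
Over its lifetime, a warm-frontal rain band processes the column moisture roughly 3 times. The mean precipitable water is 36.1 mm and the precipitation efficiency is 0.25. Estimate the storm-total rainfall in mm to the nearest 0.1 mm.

rainfall ≈ 27.1 mm

Each cycle deposits ε × PW = 0.25 × 36.1 = 9.025 mm.
Over 3 cycles: 3 × 9.025 = 27.1 mm.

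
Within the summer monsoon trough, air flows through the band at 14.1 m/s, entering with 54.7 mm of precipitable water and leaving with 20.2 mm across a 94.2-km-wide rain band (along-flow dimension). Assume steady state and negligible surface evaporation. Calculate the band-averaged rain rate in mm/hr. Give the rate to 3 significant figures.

R ≈ 18.6 mm/hr

Column moisture flux per unit crosswind length is F = V × PW.
Inflow: F_in = 14.1 × 54.7 = 771.27 mm·m/s
Outflow: F_out = 14.1 × 20.2 = 284.82 mm·m/s
Steady-state rate R = (F_in − F_out)/L = (771.27 − 284.82) / 94200 m = 5.164e-03 mm/s.
R = 5.164e-03 × 3600 = 18.6 mm/hr.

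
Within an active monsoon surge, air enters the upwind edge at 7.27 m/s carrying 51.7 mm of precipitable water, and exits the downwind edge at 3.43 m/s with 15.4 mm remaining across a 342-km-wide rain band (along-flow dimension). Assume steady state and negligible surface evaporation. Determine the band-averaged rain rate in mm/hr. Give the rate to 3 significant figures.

Column moisture flux per unit crosswind length is F = V × PW.
Inflow: F_in = 7.27 × 51.7 = 375.859 mm·m/s
Outflow: F_out = 3.43 × 15.4 = 52.822 mm·m/s
Steady-state rate R = (F_in − F_out)/L = (375.859 − 52.822) / 342000 m = 9.446e-04 mm/s.
R = 9.446e-04 × 3600 = 3.40 mm/hr.

R ≈ 3.40 mm/hr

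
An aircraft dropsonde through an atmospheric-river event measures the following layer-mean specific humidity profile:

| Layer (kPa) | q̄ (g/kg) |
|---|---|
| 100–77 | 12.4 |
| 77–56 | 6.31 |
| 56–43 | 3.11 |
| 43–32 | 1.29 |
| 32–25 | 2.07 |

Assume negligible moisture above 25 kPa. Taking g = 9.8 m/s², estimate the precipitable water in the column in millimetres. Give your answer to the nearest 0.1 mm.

PW ≈ 49.7 mm

Precipitable water is the column-integrated vapour mass per unit area: PW = (1/g) Σ q̄ Δp, with q in kg/kg and Δp in Pa (1 kg/m² of water = 1 mm).
Layer 100–77 kPa: Δp = 230 hPa = 23000 Pa, q̄ = 0.0124 kg/kg → 0.0124 × 23000 / 9.8 = 29.10 mm
Layer 77–56 kPa: Δp = 210 hPa = 21000 Pa, q̄ = 0.00631 kg/kg → 0.00631 × 21000 / 9.8 = 13.52 mm
Layer 56–43 kPa: Δp = 130 hPa = 13000 Pa, q̄ = 0.00311 kg/kg → 0.00311 × 13000 / 9.8 = 4.13 mm
Layer 43–32 kPa: Δp = 110 hPa = 11000 Pa, q̄ = 0.00129 kg/kg → 0.00129 × 11000 / 9.8 = 1.45 mm
Layer 32–25 kPa: Δp = 70 hPa = 7000 Pa, q̄ = 0.00207 kg/kg → 0.00207 × 7000 / 9.8 = 1.48 mm
PW = 29.10 + 13.52 + 4.13 + 1.45 + 1.48 = 49.68 ≈ 49.7 mm.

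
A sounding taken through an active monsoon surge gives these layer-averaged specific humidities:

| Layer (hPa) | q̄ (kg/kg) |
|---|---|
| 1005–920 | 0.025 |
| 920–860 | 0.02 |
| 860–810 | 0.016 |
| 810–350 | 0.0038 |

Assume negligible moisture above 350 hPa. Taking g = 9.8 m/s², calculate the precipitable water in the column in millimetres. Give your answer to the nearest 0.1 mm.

PW ≈ 59.9 mm

Precipitable water is the column-integrated vapour mass per unit area: PW = (1/g) Σ q̄ Δp, with q in kg/kg and Δp in Pa (1 kg/m² of water = 1 mm).
Layer 1005–920 hPa: Δp = 85 hPa = 8500 Pa, q̄ = 0.025 kg/kg → 0.025 × 8500 / 9.8 = 21.68 mm
Layer 920–860 hPa: Δp = 60 hPa = 6000 Pa, q̄ = 0.02 kg/kg → 0.02 × 6000 / 9.8 = 12.24 mm
Layer 860–810 hPa: Δp = 50 hPa = 5000 Pa, q̄ = 0.016 kg/kg → 0.016 × 5000 / 9.8 = 8.16 mm
Layer 810–350 hPa: Δp = 460 hPa = 46000 Pa, q̄ = 0.0038 kg/kg → 0.0038 × 46000 / 9.8 = 17.84 mm
PW = 21.68 + 12.24 + 8.16 + 17.84 = 59.92 ≈ 59.9 mm.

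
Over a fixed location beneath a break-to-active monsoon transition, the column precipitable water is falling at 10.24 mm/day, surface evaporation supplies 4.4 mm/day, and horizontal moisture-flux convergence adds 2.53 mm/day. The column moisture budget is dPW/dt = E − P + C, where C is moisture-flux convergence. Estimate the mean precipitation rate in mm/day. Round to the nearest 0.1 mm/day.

dPW/dt = -10.24 mm/day.
P = E + C − dPW/dt = 4.4 + (2.53) − (-10.24) = 17.2 mm/day.

P ≈ 17.2 mm/day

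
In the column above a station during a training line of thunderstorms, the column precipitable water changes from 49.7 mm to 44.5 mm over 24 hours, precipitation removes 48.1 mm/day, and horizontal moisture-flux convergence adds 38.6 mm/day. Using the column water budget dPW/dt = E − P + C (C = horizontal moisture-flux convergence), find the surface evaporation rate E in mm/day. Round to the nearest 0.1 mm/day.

E ≈ 4.3 mm/day

dPW/dt = (44.5 − 49.7) mm / (24/24 day) = -5.200 mm/day.
E = dPW/dt + P − C = (-5.200) + 48.1 − (38.6) = 4.3 mm/day.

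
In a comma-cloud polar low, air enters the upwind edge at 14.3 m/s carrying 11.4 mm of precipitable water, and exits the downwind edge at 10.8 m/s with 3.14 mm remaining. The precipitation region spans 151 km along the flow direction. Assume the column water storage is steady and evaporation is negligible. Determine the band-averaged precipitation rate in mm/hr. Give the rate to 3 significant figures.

Column moisture flux per unit crosswind length is F = V × PW.
Inflow: F_in = 14.3 × 11.4 = 163.02 mm·m/s
Outflow: F_out = 10.8 × 3.14 = 33.912 mm·m/s
Steady-state rate R = (F_in − F_out)/L = (163.02 − 33.912) / 151000 m = 8.550e-04 mm/s.
R = 8.550e-04 × 3600 = 3.08 mm/hr.

R ≈ 3.08 mm/hr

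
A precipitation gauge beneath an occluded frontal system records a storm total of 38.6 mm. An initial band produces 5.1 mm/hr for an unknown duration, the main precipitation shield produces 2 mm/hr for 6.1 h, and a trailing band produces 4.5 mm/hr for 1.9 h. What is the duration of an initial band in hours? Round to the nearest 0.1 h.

duration ≈ 3.5 h

Known phases: 2 × 6.1 + 4.5 × 1.9 = 12.2 + 8.55 = 20.75 mm.
Remaining depth = 38.6 − 20.75 = 17.85 mm.
Duration = 17.85 / 5.1 = 3.5 h.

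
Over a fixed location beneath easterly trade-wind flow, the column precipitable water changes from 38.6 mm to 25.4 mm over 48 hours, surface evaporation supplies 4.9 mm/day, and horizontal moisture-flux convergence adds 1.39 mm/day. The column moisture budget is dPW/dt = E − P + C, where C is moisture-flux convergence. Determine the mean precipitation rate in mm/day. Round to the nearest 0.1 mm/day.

P ≈ 12.9 mm/day

dPW/dt = (25.4 − 38.6) mm / (48/24 day) = -6.600 mm/day.
P = E + C − dPW/dt = 4.9 + (1.39) − (-6.600) = 12.9 mm/day.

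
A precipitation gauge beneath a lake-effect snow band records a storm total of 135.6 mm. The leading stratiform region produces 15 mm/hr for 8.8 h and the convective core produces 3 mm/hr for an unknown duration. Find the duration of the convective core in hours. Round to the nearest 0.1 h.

duration ≈ 1.2 h

Known phases: 15 × 8.8 = 132 mm.
Remaining depth = 135.6 − 132 = 3.6 mm.
Duration = 3.6 / 3 = 1.2 h.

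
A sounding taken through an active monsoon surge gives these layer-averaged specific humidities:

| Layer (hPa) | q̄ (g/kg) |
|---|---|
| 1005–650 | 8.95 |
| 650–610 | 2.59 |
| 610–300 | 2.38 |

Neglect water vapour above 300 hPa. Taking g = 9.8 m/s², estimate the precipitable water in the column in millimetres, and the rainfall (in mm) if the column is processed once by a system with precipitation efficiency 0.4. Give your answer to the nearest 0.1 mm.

PW ≈ 41.0 mm; rainfall ≈ 16.4 mm

Precipitable water is the column-integrated vapour mass per unit area: PW = (1/g) Σ q̄ Δp, with q in kg/kg and Δp in Pa (1 kg/m² of water = 1 mm).
Layer 1005–650 hPa: Δp = 355 hPa = 35500 Pa, q̄ = 0.00895 kg/kg → 0.00895 × 35500 / 9.8 = 32.42 mm
Layer 650–610 hPa: Δp = 40 hPa = 4000 Pa, q̄ = 0.00259 kg/kg → 0.00259 × 4000 / 9.8 = 1.06 mm
Layer 610–300 hPa: Δp = 310 hPa = 31000 Pa, q̄ = 0.00238 kg/kg → 0.00238 × 31000 / 9.8 = 7.53 mm
PW = 32.42 + 1.06 + 7.53 = 41.01 ≈ 41.0 mm.
Rainfall = ε × PW = 0.4 × 41.0 = 16.4 mm.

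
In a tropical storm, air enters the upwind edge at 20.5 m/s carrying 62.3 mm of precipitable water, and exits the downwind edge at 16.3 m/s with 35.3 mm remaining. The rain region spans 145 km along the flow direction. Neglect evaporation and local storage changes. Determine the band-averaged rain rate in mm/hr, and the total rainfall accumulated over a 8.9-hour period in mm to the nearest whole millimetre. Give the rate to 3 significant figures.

Column moisture flux per unit crosswind length is F = V × PW.
Inflow: F_in = 20.5 × 62.3 = 1277.15 mm·m/s
Outflow: F_out = 16.3 × 35.3 = 575.39 mm·m/s
Steady-state rate R = (F_in − F_out)/L = (1277.15 − 575.39) / 145000 m = 4.840e-03 mm/s.
R = 4.840e-03 × 3600 = 17.4 mm/hr.
Over 8.9 h: total = 17.4 × 8.9 = 154.86 ≈ 155 mm.

R ≈ 17.4 mm/hr; total ≈ 155 mm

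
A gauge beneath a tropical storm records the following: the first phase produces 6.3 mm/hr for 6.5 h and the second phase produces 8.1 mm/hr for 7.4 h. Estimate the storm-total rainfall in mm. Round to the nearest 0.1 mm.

Total = Σ Rᵢ Δtᵢ = 6.3 × 6.5 + 8.1 × 7.4
      = 40.95 + 59.94 = 100.9 mm.

total ≈ 100.9 mm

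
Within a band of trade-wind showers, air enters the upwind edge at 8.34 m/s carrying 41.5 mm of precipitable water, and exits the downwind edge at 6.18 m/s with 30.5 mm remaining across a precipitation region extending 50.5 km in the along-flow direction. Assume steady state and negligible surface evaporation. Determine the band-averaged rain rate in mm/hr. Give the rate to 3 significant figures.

R ≈ 11.2 mm/hr

Column moisture flux per unit crosswind length is F = V × PW.
Inflow: F_in = 8.34 × 41.5 = 346.11 mm·m/s
Outflow: F_out = 6.18 × 30.5 = 188.49 mm·m/s
Steady-state rate R = (F_in − F_out)/L = (346.11 − 188.49) / 50500 m = 3.121e-03 mm/s.
R = 3.121e-03 × 3600 = 11.2 mm/hr.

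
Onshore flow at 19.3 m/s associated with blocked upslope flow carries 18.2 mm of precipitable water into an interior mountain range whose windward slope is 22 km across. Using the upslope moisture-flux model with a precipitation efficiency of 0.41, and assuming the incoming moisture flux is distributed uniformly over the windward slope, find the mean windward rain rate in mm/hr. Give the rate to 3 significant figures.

Incoming column moisture flux per unit ridge length: F = V × PW = 19.3 × 18.2 = 351.26 mm·m/s.
Spread over the 22 km slope with efficiency ε = 0.41: R = ε·F/W = 0.41 × 351.26 / 22000 m = 6.546e-03 mm/s.
R = 6.546e-03 × 3600 = 23.6 mm/hr.

R ≈ 23.6 mm/hr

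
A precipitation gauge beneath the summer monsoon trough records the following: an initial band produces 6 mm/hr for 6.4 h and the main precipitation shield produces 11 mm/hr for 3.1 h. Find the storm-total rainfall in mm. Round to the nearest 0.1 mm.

Total = Σ Rᵢ Δtᵢ = 6 × 6.4 + 11 × 3.1
      = 38.4 + 34.1 = 72.5 mm.

total ≈ 72.5 mm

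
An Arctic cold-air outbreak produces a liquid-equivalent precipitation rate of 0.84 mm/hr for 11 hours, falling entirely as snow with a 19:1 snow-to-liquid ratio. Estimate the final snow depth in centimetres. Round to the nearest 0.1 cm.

snow depth ≈ 17.6 cm

Liquid-equivalent depth = 0.84 × 11 = 9.24 mm.
Snow depth = 9.24 mm × 19 = 175.56 mm = 17.6 cm.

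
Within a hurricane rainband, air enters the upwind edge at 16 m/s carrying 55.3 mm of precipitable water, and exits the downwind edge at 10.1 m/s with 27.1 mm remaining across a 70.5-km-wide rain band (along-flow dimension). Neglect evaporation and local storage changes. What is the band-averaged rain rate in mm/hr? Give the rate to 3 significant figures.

Column moisture flux per unit crosswind length is F = V × PW.
Inflow: F_in = 16 × 55.3 = 884.8 mm·m/s
Outflow: F_out = 10.1 × 27.1 = 273.71 mm·m/s
Steady-state rate R = (F_in − F_out)/L = (884.8 − 273.71) / 70500 m = 8.668e-03 mm/s.
R = 8.668e-03 × 3600 = 31.2 mm/hr.

R ≈ 31.2 mm/hr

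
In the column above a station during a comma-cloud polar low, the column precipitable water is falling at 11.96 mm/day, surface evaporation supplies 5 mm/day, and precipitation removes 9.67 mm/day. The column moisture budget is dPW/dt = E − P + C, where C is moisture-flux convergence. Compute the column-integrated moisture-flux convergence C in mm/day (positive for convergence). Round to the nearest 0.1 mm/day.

dPW/dt = -11.96 mm/day.
C = dPW/dt − E + P = (-11.96) − 5 + 9.67 = -7.3 mm/day.

C ≈ -7.3 mm/day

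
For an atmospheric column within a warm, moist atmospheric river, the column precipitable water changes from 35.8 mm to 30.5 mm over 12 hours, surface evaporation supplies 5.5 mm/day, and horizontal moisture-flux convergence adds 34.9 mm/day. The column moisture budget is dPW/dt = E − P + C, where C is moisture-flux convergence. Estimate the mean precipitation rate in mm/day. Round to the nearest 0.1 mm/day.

dPW/dt = (30.5 − 35.8) mm / (12/24 day) = -10.600 mm/day.
P = E + C − dPW/dt = 5.5 + (34.9) − (-10.600) = 51.0 mm/day.

P ≈ 51.0 mm/day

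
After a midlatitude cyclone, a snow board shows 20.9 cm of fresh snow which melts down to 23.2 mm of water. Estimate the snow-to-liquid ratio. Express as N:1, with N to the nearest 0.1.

Ratio = snow depth / SWE = 209 mm / 23.2 mm = 9.0, i.e. 9.0:1.

ratio ≈ 9.0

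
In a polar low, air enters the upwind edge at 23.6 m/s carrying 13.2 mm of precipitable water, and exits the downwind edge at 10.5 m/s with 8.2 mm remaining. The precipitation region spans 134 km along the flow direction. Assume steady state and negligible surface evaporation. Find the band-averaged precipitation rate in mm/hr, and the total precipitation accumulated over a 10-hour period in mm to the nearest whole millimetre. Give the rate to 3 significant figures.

R ≈ 6.06 mm/hr; total ≈ 61 mm

Column moisture flux per unit crosswind length is F = V × PW.
Inflow: F_in = 23.6 × 13.2 = 311.52 mm·m/s
Outflow: F_out = 10.5 × 8.2 = 86.1 mm·m/s
Steady-state rate R = (F_in − F_out)/L = (311.52 − 86.1) / 134000 m = 1.682e-03 mm/s.
R = 1.682e-03 × 3600 = 6.06 mm/hr.
Over 10 h: total = 6.06 × 10 = 60.6 ≈ 61 mm.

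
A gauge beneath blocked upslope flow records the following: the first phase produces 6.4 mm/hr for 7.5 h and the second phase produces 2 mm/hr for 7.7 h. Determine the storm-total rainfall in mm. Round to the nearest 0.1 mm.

Total = Σ Rᵢ Δtᵢ = 6.4 × 7.5 + 2 × 7.7
      = 48 + 15.4 = 63.4 mm.

total ≈ 63.4 mm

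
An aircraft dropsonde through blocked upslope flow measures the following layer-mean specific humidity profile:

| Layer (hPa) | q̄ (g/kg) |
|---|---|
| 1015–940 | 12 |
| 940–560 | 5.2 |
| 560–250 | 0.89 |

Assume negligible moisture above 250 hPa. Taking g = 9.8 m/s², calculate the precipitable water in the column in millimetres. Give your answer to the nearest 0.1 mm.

PW ≈ 32.2 mm

Precipitable water is the column-integrated vapour mass per unit area: PW = (1/g) Σ q̄ Δp, with q in kg/kg and Δp in Pa (1 kg/m² of water = 1 mm).
Layer 1015–940 hPa: Δp = 75 hPa = 7500 Pa, q̄ = 0.012 kg/kg → 0.012 × 7500 / 9.8 = 9.18 mm
Layer 940–560 hPa: Δp = 380 hPa = 38000 Pa, q̄ = 0.0052 kg/kg → 0.0052 × 38000 / 9.8 = 20.16 mm
Layer 560–250 hPa: Δp = 310 hPa = 31000 Pa, q̄ = 0.00089 kg/kg → 0.00089 × 31000 / 9.8 = 2.82 mm
PW = 9.18 + 20.16 + 2.82 = 32.16 ≈ 32.2 mm.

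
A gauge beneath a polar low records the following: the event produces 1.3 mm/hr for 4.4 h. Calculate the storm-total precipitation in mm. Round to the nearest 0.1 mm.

total ≈ 5.7 mm

Total = Σ Rᵢ Δtᵢ = 1.3 × 4.4
      = 5.72 = 5.7 mm.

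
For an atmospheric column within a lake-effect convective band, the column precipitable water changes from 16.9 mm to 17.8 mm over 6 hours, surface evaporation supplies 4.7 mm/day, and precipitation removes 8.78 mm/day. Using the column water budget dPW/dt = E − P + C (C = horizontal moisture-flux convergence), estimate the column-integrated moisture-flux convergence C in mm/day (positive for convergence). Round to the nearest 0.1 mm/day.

dPW/dt = (17.8 − 16.9) mm / (6/24 day) = +3.600 mm/day.
C = dPW/dt − E + P = (+3.600) − 4.7 + 8.78 = 7.7 mm/day.

C ≈ 7.7 mm/day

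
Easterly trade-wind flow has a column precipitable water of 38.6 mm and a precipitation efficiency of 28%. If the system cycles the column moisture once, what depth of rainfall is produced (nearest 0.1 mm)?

Rainfall = ε × PW = 0.28 × 38.6 = 10.8 mm.

rainfall ≈ 10.8 mm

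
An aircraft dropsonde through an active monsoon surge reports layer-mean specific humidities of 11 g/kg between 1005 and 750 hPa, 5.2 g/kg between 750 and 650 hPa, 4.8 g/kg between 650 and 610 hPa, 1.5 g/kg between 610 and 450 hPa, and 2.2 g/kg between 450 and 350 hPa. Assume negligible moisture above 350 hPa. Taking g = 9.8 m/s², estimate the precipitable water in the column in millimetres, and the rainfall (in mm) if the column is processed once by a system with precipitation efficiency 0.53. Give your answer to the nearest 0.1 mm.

Precipitable water is the column-integrated vapour mass per unit area: PW = (1/g) Σ q̄ Δp, with q in kg/kg and Δp in Pa (1 kg/m² of water = 1 mm).
Layer 1005–750 hPa: Δp = 255 hPa = 25500 Pa, q̄ = 0.011 kg/kg → 0.011 × 25500 / 9.8 = 28.62 mm
Layer 750–650 hPa: Δp = 100 hPa = 10000 Pa, q̄ = 0.0052 kg/kg → 0.0052 × 10000 / 9.8 = 5.31 mm
Layer 650–610 hPa: Δp = 40 hPa = 4000 Pa, q̄ = 0.0048 kg/kg → 0.0048 × 4000 / 9.8 = 1.96 mm
Layer 610–450 hPa: Δp = 160 hPa = 16000 Pa, q̄ = 0.0015 kg/kg → 0.0015 × 16000 / 9.8 = 2.45 mm
Layer 450–350 hPa: Δp = 100 hPa = 10000 Pa, q̄ = 0.0022 kg/kg → 0.0022 × 10000 / 9.8 = 2.24 mm
PW = 28.62 + 5.31 + 1.96 + 2.45 + 2.24 = 40.58 ≈ 40.6 mm.
Rainfall = ε × PW = 0.53 × 40.6 = 21.5 mm.

PW ≈ 40.6 mm; rainfall ≈ 21.5 mm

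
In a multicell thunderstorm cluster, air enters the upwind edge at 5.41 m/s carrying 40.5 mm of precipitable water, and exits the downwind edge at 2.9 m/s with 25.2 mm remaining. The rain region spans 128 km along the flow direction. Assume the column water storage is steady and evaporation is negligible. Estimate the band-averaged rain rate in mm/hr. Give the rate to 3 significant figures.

R ≈ 4.11 mm/hr

Column moisture flux per unit crosswind length is F = V × PW.
Inflow: F_in = 5.41 × 40.5 = 219.105 mm·m/s
Outflow: F_out = 2.9 × 25.2 = 73.08 mm·m/s
Steady-state rate R = (F_in − F_out)/L = (219.105 − 73.08) / 128000 m = 1.141e-03 mm/s.
R = 1.141e-03 × 3600 = 4.11 mm/hr.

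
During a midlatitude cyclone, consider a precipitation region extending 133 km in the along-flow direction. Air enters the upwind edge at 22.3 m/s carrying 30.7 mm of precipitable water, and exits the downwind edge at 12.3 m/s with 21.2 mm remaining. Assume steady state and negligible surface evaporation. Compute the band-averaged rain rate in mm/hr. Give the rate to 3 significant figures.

Column moisture flux per unit crosswind length is F = V × PW.
Inflow: F_in = 22.3 × 30.7 = 684.61 mm·m/s
Outflow: F_out = 12.3 × 21.2 = 260.76 mm·m/s
Steady-state rate R = (F_in − F_out)/L = (684.61 − 260.76) / 133000 m = 3.187e-03 mm/s.
R = 3.187e-03 × 3600 = 11.5 mm/hr.

R ≈ 11.5 mm/hr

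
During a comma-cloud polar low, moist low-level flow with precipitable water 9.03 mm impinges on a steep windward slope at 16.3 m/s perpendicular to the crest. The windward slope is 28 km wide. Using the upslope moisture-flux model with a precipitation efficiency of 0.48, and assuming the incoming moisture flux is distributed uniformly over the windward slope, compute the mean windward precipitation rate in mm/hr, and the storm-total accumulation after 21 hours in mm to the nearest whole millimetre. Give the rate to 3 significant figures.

Incoming column moisture flux per unit ridge length: F = V × PW = 16.3 × 9.03 = 147.189 mm·m/s.
Spread over the 28 km slope with efficiency ε = 0.48: R = ε·F/W = 0.48 × 147.189 / 28000 m = 2.523e-03 mm/s.
R = 2.523e-03 × 3600 = 9.08 mm/hr.
Over 21 h: total = 9.08 × 21 = 190.68 ≈ 191 mm.

R ≈ 9.08 mm/hr; total ≈ 191 mm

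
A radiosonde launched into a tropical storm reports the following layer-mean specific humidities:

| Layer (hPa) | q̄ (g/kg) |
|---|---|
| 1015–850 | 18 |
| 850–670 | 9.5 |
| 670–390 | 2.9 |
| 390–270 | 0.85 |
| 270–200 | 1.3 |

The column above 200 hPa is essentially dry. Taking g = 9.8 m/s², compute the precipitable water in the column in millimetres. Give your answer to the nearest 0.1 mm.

Precipitable water is the column-integrated vapour mass per unit area: PW = (1/g) Σ q̄ Δp, with q in kg/kg and Δp in Pa (1 kg/m² of water = 1 mm).
Layer 1015–850 hPa: Δp = 165 hPa = 16500 Pa, q̄ = 0.018 kg/kg → 0.018 × 16500 / 9.8 = 30.31 mm
Layer 850–670 hPa: Δp = 180 hPa = 18000 Pa, q̄ = 0.0095 kg/kg → 0.0095 × 18000 / 9.8 = 17.45 mm
Layer 670–390 hPa: Δp = 280 hPa = 28000 Pa, q̄ = 0.0029 kg/kg → 0.0029 × 28000 / 9.8 = 8.29 mm
Layer 390–270 hPa: Δp = 120 hPa = 12000 Pa, q̄ = 0.00085 kg/kg → 0.00085 × 12000 / 9.8 = 1.04 mm
Layer 270–200 hPa: Δp = 70 hPa = 7000 Pa, q̄ = 0.0013 kg/kg → 0.0013 × 7000 / 9.8 = 0.93 mm
PW = 30.31 + 17.45 + 8.29 + 1.04 + 0.93 = 58.02 ≈ 58.0 mm.

PW ≈ 58.0 mm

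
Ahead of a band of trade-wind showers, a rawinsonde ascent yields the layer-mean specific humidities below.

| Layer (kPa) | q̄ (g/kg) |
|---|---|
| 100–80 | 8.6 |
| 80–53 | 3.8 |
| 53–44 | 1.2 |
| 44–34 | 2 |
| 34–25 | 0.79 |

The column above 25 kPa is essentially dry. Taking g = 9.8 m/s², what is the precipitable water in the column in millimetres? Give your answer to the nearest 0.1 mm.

Precipitable water is the column-integrated vapour mass per unit area: PW = (1/g) Σ q̄ Δp, with q in kg/kg and Δp in Pa (1 kg/m² of water = 1 mm).
Layer 100–80 kPa: Δp = 200 hPa = 20000 Pa, q̄ = 0.0086 kg/kg → 0.0086 × 20000 / 9.8 = 17.55 mm
Layer 80–53 kPa: Δp = 270 hPa = 27000 Pa, q̄ = 0.0038 kg/kg → 0.0038 × 27000 / 9.8 = 10.47 mm
Layer 53–44 kPa: Δp = 90 hPa = 9000 Pa, q̄ = 0.0012 kg/kg → 0.0012 × 9000 / 9.8 = 1.10 mm
Layer 44–34 kPa: Δp = 100 hPa = 10000 Pa, q̄ = 0.002 kg/kg → 0.002 × 10000 / 9.8 = 2.04 mm
Layer 34–25 kPa: Δp = 90 hPa = 9000 Pa, q̄ = 0.00079 kg/kg → 0.00079 × 9000 / 9.8 = 0.73 mm
PW = 17.55 + 10.47 + 1.10 + 2.04 + 0.73 = 31.89 ≈ 31.9 mm.

PW ≈ 31.9 mm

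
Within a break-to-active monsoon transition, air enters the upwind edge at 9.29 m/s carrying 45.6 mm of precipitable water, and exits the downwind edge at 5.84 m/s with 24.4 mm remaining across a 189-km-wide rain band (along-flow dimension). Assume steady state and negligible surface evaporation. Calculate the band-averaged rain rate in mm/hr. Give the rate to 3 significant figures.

R ≈ 5.35 mm/hr

Column moisture flux per unit crosswind length is F = V × PW.
Inflow: F_in = 9.29 × 45.6 = 423.624 mm·m/s
Outflow: F_out = 5.84 × 24.4 = 142.496 mm·m/s
Steady-state rate R = (F_in − F_out)/L = (423.624 − 142.496) / 189000 m = 1.487e-03 mm/s.
R = 1.487e-03 × 3600 = 5.35 mm/hr.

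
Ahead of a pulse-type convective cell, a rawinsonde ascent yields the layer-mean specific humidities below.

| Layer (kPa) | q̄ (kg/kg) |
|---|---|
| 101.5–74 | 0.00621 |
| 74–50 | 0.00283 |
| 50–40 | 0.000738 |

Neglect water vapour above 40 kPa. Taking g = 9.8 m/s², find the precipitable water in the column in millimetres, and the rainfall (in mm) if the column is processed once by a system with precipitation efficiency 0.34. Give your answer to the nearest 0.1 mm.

Precipitable water is the column-integrated vapour mass per unit area: PW = (1/g) Σ q̄ Δp, with q in kg/kg and Δp in Pa (1 kg/m² of water = 1 mm).
Layer 101.5–74 kPa: Δp = 275 hPa = 27500 Pa, q̄ = 0.00621 kg/kg → 0.00621 × 27500 / 9.8 = 17.43 mm
Layer 74–50 kPa: Δp = 240 hPa = 24000 Pa, q̄ = 0.00283 kg/kg → 0.00283 × 24000 / 9.8 = 6.93 mm
Layer 50–40 kPa: Δp = 100 hPa = 10000 Pa, q̄ = 0.000738 kg/kg → 0.000738 × 10000 / 9.8 = 0.75 mm
PW = 17.43 + 6.93 + 0.75 = 25.11 ≈ 25.1 mm.
Rainfall = ε × PW = 0.34 × 25.1 = 8.5 mm.

PW ≈ 25.1 mm; rainfall ≈ 8.5 mm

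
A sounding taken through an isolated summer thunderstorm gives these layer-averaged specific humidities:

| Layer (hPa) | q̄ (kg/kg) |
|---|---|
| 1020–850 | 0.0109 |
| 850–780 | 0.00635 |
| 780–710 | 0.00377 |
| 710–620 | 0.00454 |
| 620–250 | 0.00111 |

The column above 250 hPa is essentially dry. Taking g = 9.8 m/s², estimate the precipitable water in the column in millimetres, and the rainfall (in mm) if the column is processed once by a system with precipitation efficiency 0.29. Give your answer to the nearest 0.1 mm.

PW ≈ 34.5 mm; rainfall ≈ 10.0 mm

Precipitable water is the column-integrated vapour mass per unit area: PW = (1/g) Σ q̄ Δp, with q in kg/kg and Δp in Pa (1 kg/m² of water = 1 mm).
Layer 1020–850 hPa: Δp = 170 hPa = 17000 Pa, q̄ = 0.0109 kg/kg → 0.0109 × 17000 / 9.8 = 18.91 mm
Layer 850–780 hPa: Δp = 70 hPa = 7000 Pa, q̄ = 0.00635 kg/kg → 0.00635 × 7000 / 9.8 = 4.54 mm
Layer 780–710 hPa: Δp = 70 hPa = 7000 Pa, q̄ = 0.00377 kg/kg → 0.00377 × 7000 / 9.8 = 2.69 mm
Layer 710–620 hPa: Δp = 90 hPa = 9000 Pa, q̄ = 0.00454 kg/kg → 0.00454 × 9000 / 9.8 = 4.17 mm
Layer 620–250 hPa: Δp = 370 hPa = 37000 Pa, q̄ = 0.00111 kg/kg → 0.00111 × 37000 / 9.8 = 4.19 mm
PW = 18.91 + 4.54 + 2.69 + 4.17 + 4.19 = 34.50 ≈ 34.5 mm.
Rainfall = ε × PW = 0.29 × 34.5 = 10.0 mm.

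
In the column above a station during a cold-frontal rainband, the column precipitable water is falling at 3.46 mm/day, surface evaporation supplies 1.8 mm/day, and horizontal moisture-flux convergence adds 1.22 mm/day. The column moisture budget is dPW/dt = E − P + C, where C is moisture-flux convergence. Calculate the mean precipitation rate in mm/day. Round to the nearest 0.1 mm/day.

dPW/dt = -3.46 mm/day.
P = E + C − dPW/dt = 1.8 + (1.22) − (-3.46) = 6.5 mm/day.

P ≈ 6.5 mm/day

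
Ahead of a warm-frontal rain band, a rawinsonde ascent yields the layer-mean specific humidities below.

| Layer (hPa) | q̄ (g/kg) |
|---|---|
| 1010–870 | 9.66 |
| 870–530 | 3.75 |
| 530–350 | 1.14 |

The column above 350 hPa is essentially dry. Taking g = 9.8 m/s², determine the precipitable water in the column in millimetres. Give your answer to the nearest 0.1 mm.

Precipitable water is the column-integrated vapour mass per unit area: PW = (1/g) Σ q̄ Δp, with q in kg/kg and Δp in Pa (1 kg/m² of water = 1 mm).
Layer 1010–870 hPa: Δp = 140 hPa = 14000 Pa, q̄ = 0.00966 kg/kg → 0.00966 × 14000 / 9.8 = 13.80 mm
Layer 870–530 hPa: Δp = 340 hPa = 34000 Pa, q̄ = 0.00375 kg/kg → 0.00375 × 34000 / 9.8 = 13.01 mm
Layer 530–350 hPa: Δp = 180 hPa = 18000 Pa, q̄ = 0.00114 kg/kg → 0.00114 × 18000 / 9.8 = 2.09 mm
PW = 13.80 + 13.01 + 2.09 = 28.90 ≈ 28.9 mm.

PW ≈ 28.9 mm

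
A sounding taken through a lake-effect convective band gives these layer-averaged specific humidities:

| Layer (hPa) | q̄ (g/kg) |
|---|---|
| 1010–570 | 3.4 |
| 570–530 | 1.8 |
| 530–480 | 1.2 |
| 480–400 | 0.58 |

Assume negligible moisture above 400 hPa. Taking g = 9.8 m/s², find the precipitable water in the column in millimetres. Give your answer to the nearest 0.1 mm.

PW ≈ 17.1 mm

Precipitable water is the column-integrated vapour mass per unit area: PW = (1/g) Σ q̄ Δp, with q in kg/kg and Δp in Pa (1 kg/m² of water = 1 mm).
Layer 1010–570 hPa: Δp = 440 hPa = 44000 Pa, q̄ = 0.0034 kg/kg → 0.0034 × 44000 / 9.8 = 15.27 mm
Layer 570–530 hPa: Δp = 40 hPa = 4000 Pa, q̄ = 0.0018 kg/kg → 0.0018 × 4000 / 9.8 = 0.73 mm
Layer 530–480 hPa: Δp = 50 hPa = 5000 Pa, q̄ = 0.0012 kg/kg → 0.0012 × 5000 / 9.8 = 0.61 mm
Layer 480–400 hPa: Δp = 80 hPa = 8000 Pa, q̄ = 0.00058 kg/kg → 0.00058 × 8000 / 9.8 = 0.47 mm
PW = 15.27 + 0.73 + 0.61 + 0.47 = 17.08 ≈ 17.1 mm.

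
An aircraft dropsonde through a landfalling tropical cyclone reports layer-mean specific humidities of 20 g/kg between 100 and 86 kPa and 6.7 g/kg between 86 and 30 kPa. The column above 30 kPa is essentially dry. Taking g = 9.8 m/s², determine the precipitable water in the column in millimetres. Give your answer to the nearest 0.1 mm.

PW ≈ 66.9 mm

Precipitable water is the column-integrated vapour mass per unit area: PW = (1/g) Σ q̄ Δp, with q in kg/kg and Δp in Pa (1 kg/m² of water = 1 mm).
Layer 100–86 kPa: Δp = 140 hPa = 14000 Pa, q̄ = 0.02 kg/kg → 0.02 × 14000 / 9.8 = 28.57 mm
Layer 86–30 kPa: Δp = 560 hPa = 56000 Pa, q̄ = 0.0067 kg/kg → 0.0067 × 56000 / 9.8 = 38.29 mm
PW = 28.57 + 38.29 = 66.86 ≈ 66.9 mm.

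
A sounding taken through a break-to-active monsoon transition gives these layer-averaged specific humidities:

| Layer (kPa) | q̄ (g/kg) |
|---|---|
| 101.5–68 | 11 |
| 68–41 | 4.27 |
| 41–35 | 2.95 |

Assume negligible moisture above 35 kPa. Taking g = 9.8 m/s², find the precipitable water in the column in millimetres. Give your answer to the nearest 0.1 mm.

PW ≈ 51.2 mm

Precipitable water is the column-integrated vapour mass per unit area: PW = (1/g) Σ q̄ Δp, with q in kg/kg and Δp in Pa (1 kg/m² of water = 1 mm).
Layer 101.5–68 kPa: Δp = 335 hPa = 33500 Pa, q̄ = 0.011 kg/kg → 0.011 × 33500 / 9.8 = 37.60 mm
Layer 68–41 kPa: Δp = 270 hPa = 27000 Pa, q̄ = 0.00427 kg/kg → 0.00427 × 27000 / 9.8 = 11.76 mm
Layer 41–35 kPa: Δp = 60 hPa = 6000 Pa, q̄ = 0.00295 kg/kg → 0.00295 × 6000 / 9.8 = 1.81 mm
PW = 37.60 + 11.76 + 1.81 = 51.17 ≈ 51.2 mm.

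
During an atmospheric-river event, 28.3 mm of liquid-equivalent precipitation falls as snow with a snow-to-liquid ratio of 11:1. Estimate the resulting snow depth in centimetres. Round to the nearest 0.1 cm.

Snow depth = liquid × ratio = 28.3 mm × 11 = 311.3 mm = 31.1 cm.

snow depth ≈ 31.1 cm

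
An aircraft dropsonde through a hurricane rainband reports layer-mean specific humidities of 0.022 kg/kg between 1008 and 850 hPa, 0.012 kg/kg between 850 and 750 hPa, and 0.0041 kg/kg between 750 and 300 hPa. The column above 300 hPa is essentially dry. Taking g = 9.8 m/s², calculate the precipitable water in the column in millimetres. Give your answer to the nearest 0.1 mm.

PW ≈ 66.5 mm

Precipitable water is the column-integrated vapour mass per unit area: PW = (1/g) Σ q̄ Δp, with q in kg/kg and Δp in Pa (1 kg/m² of water = 1 mm).
Layer 1008–850 hPa: Δp = 158 hPa = 15800 Pa, q̄ = 0.022 kg/kg → 0.022 × 15800 / 9.8 = 35.47 mm
Layer 850–750 hPa: Δp = 100 hPa = 10000 Pa, q̄ = 0.012 kg/kg → 0.012 × 10000 / 9.8 = 12.24 mm
Layer 750–300 hPa: Δp = 450 hPa = 45000 Pa, q̄ = 0.0041 kg/kg → 0.0041 × 45000 / 9.8 = 18.83 mm
PW = 35.47 + 12.24 + 18.83 = 66.54 ≈ 66.5 mm.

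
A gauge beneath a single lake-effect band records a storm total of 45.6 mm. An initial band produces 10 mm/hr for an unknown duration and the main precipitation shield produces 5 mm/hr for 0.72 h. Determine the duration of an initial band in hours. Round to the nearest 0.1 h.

duration ≈ 4.2 h

Known phases: 5 × 0.72 = 3.6 mm.
Remaining depth = 45.6 − 3.6 = 42 mm.
Duration = 42 / 10 = 4.2 h.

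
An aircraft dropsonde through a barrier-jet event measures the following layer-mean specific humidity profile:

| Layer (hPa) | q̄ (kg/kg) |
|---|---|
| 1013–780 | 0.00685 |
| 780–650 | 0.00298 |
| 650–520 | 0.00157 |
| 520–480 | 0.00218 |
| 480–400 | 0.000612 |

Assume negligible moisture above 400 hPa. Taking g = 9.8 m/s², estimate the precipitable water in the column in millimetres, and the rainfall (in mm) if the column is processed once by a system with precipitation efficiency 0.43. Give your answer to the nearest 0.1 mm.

PW ≈ 23.7 mm; rainfall ≈ 10.2 mm

Precipitable water is the column-integrated vapour mass per unit area: PW = (1/g) Σ q̄ Δp, with q in kg/kg and Δp in Pa (1 kg/m² of water = 1 mm).
Layer 1013–780 hPa: Δp = 233 hPa = 23300 Pa, q̄ = 0.00685 kg/kg → 0.00685 × 23300 / 9.8 = 16.29 mm
Layer 780–650 hPa: Δp = 130 hPa = 13000 Pa, q̄ = 0.00298 kg/kg → 0.00298 × 13000 / 9.8 = 3.95 mm
Layer 650–520 hPa: Δp = 130 hPa = 13000 Pa, q̄ = 0.00157 kg/kg → 0.00157 × 13000 / 9.8 = 2.08 mm
Layer 520–480 hPa: Δp = 40 hPa = 4000 Pa, q̄ = 0.00218 kg/kg → 0.00218 × 4000 / 9.8 = 0.89 mm
Layer 480–400 hPa: Δp = 80 hPa = 8000 Pa, q̄ = 0.000612 kg/kg → 0.000612 × 8000 / 9.8 = 0.50 mm
PW = 16.29 + 3.95 + 2.08 + 0.89 + 0.50 = 23.71 ≈ 23.7 mm.
Rainfall = ε × PW = 0.43 × 23.7 = 10.2 mm.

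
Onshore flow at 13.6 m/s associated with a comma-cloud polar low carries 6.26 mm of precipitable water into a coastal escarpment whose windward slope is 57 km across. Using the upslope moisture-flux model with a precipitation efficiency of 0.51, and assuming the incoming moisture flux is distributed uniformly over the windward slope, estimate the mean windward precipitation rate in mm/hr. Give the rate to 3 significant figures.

Incoming column moisture flux per unit ridge length: F = V × PW = 13.6 × 6.26 = 85.136 mm·m/s.
Spread over the 57 km slope with efficiency ε = 0.51: R = ε·F/W = 0.51 × 85.136 / 57000 m = 7.617e-04 mm/s.
R = 7.617e-04 × 3600 = 2.74 mm/hr.

R ≈ 2.74 mm/hr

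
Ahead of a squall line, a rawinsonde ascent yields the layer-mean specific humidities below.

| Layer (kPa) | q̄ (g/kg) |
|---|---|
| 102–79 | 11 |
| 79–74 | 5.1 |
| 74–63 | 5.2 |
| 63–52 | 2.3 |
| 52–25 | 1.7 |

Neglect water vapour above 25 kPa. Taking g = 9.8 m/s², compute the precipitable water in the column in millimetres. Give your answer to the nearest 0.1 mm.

Precipitable water is the column-integrated vapour mass per unit area: PW = (1/g) Σ q̄ Δp, with q in kg/kg and Δp in Pa (1 kg/m² of water = 1 mm).
Layer 102–79 kPa: Δp = 230 hPa = 23000 Pa, q̄ = 0.011 kg/kg → 0.011 × 23000 / 9.8 = 25.82 mm
Layer 79–74 kPa: Δp = 50 hPa = 5000 Pa, q̄ = 0.0051 kg/kg → 0.0051 × 5000 / 9.8 = 2.60 mm
Layer 74–63 kPa: Δp = 110 hPa = 11000 Pa, q̄ = 0.0052 kg/kg → 0.0052 × 11000 / 9.8 = 5.84 mm
Layer 63–52 kPa: Δp = 110 hPa = 11000 Pa, q̄ = 0.0023 kg/kg → 0.0023 × 11000 / 9.8 = 2.58 mm
Layer 52–25 kPa: Δp = 270 hPa = 27000 Pa, q̄ = 0.0017 kg/kg → 0.0017 × 27000 / 9.8 = 4.68 mm
PW = 25.82 + 2.60 + 5.84 + 2.58 + 4.68 = 41.52 ≈ 41.5 mm.

PW ≈ 41.5 mm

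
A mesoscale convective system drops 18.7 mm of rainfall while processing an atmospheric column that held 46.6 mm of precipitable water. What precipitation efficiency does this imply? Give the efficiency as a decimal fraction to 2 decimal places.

ε = rainfall / PW = 18.7 / 46.6 = 0.40.

ε ≈ 0.40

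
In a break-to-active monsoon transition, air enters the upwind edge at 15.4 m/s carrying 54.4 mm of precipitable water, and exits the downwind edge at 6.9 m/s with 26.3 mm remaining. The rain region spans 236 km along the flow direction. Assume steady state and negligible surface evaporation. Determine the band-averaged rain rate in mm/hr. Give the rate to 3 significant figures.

R ≈ 10.0 mm/hr

Column moisture flux per unit crosswind length is F = V × PW.
Inflow: F_in = 15.4 × 54.4 = 837.76 mm·m/s
Outflow: F_out = 6.9 × 26.3 = 181.47 mm·m/s
Steady-state rate R = (F_in − F_out)/L = (837.76 − 181.47) / 236000 m = 2.781e-03 mm/s.
R = 2.781e-03 × 3600 = 10.0 mm/hr.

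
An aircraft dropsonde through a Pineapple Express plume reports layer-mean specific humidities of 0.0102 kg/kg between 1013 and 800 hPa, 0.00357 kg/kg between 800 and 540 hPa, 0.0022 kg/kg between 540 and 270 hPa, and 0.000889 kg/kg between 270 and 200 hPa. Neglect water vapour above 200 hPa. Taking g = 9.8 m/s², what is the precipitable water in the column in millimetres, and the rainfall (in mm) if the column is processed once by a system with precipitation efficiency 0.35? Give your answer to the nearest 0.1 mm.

Precipitable water is the column-integrated vapour mass per unit area: PW = (1/g) Σ q̄ Δp, with q in kg/kg and Δp in Pa (1 kg/m² of water = 1 mm).
Layer 1013–800 hPa: Δp = 213 hPa = 21300 Pa, q̄ = 0.0102 kg/kg → 0.0102 × 21300 / 9.8 = 22.17 mm
Layer 800–540 hPa: Δp = 260 hPa = 26000 Pa, q̄ = 0.00357 kg/kg → 0.00357 × 26000 / 9.8 = 9.47 mm
Layer 540–270 hPa: Δp = 270 hPa = 27000 Pa, q̄ = 0.0022 kg/kg → 0.0022 × 27000 / 9.8 = 6.06 mm
Layer 270–200 hPa: Δp = 70 hPa = 7000 Pa, q̄ = 0.000889 kg/kg → 0.000889 × 7000 / 9.8 = 0.64 mm
PW = 22.17 + 9.47 + 6.06 + 0.64 = 38.34 ≈ 38.3 mm.
Rainfall = ε × PW = 0.35 × 38.3 = 13.4 mm.

PW ≈ 38.3 mm; rainfall ≈ 13.4 mm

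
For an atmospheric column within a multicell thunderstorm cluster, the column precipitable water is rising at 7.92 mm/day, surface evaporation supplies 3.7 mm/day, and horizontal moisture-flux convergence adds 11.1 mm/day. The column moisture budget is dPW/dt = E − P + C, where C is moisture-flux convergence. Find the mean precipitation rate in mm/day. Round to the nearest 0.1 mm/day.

dPW/dt = +7.92 mm/day.
P = E + C − dPW/dt = 3.7 + (11.1) − (+7.92) = 6.9 mm/day.

P ≈ 6.9 mm/day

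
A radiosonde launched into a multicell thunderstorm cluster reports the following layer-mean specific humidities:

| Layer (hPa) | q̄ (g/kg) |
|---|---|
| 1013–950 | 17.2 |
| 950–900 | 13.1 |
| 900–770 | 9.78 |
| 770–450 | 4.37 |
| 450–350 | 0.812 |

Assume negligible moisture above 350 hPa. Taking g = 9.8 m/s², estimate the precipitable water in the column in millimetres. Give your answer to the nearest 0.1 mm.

Precipitable water is the column-integrated vapour mass per unit area: PW = (1/g) Σ q̄ Δp, with q in kg/kg and Δp in Pa (1 kg/m² of water = 1 mm).
Layer 1013–950 hPa: Δp = 63 hPa = 6300 Pa, q̄ = 0.0172 kg/kg → 0.0172 × 6300 / 9.8 = 11.06 mm
Layer 950–900 hPa: Δp = 50 hPa = 5000 Pa, q̄ = 0.0131 kg/kg → 0.0131 × 5000 / 9.8 = 6.68 mm
Layer 900–770 hPa: Δp = 130 hPa = 13000 Pa, q̄ = 0.00978 kg/kg → 0.00978 × 13000 / 9.8 = 12.97 mm
Layer 770–450 hPa: Δp = 320 hPa = 32000 Pa, q̄ = 0.00437 kg/kg → 0.00437 × 32000 / 9.8 = 14.27 mm
Layer 450–350 hPa: Δp = 100 hPa = 10000 Pa, q̄ = 0.000812 kg/kg → 0.000812 × 10000 / 9.8 = 0.83 mm
PW = 11.06 + 6.68 + 12.97 + 14.27 + 0.83 = 45.81 ≈ 45.8 mm.

PW ≈ 45.8 mm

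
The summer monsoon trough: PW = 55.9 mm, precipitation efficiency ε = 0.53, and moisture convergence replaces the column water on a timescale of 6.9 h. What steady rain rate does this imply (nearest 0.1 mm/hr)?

Each overturning extracts ε × PW = 0.53 × 55.9 = 29.627 mm.
Rate = ε·PW / τ = 29.627 / 6.9 h = 4.3 mm/hr.

R ≈ 4.3 mm/hr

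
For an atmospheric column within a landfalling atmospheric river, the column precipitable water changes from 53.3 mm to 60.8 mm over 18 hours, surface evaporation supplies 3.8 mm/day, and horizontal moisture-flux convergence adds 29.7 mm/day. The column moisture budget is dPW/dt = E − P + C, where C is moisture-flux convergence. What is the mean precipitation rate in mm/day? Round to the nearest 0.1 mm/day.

dPW/dt = (60.8 − 53.3) mm / (18/24 day) = +10.000 mm/day.
P = E + C − dPW/dt = 3.8 + (29.7) − (+10.000) = 23.5 mm/day.

P ≈ 23.5 mm/day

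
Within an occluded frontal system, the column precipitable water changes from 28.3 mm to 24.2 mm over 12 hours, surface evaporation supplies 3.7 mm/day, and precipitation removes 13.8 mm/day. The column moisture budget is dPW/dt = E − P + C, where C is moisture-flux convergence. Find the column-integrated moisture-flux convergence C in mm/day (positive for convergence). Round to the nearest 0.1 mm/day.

C ≈ 1.9 mm/day

dPW/dt = (24.2 − 28.3) mm / (12/24 day) = -8.200 mm/day.
C = dPW/dt − E + P = (-8.200) − 3.7 + 13.8 = 1.9 mm/day.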